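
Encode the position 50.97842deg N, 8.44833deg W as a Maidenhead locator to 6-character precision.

Shift to the Maidenhead origin (180°W, 90°S): lon 171.5517, lat 140.9784.
Field: lon ⌊171.5517/20⌋ = 8 → I; lat ⌊140.9784/10⌋ = 14 → O.
Square: lon ⌊11.5517/2⌋ = 5; lat ⌊0.9784/1⌋ = 0.
Subsquare: lon ⌊1.5517/0.0833333⌋ = 18 → s; lat ⌊0.9784/0.0416667⌋ = 23 → x.

IO50sx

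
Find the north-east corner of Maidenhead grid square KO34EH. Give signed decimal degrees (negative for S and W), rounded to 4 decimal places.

54.3333, 26.4167

Field K=10, O=14: +10·20° lon, +14·10° lat → SW at lon 20°, lat 50°.
Square 3, 4: +3·2° lon, +4·1° lat → SW at lon 26°, lat 54°.
Subsquare e=4, h=7: +4·0.0833333° lon, +7·0.0416667° lat → SW at lon 26.3333°, lat 54.2917°.
Cell spans 0.0833333° lon × 0.0416667° lat. NE corner is SW corner plus one full cell.
latitude 54.3333, longitude 26.4167.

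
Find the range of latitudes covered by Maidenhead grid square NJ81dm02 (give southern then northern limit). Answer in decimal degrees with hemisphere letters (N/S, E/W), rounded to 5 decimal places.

Field N=13, J=9: +13·20° lon, +9·10° lat → SW at lon 80°, lat 0°.
Square 8, 1: +8·2° lon, +1·1° lat → SW at lon 96°, lat 1°.
Subsquare d=3, m=12: +3·0.0833333° lon, +12·0.0416667° lat → SW at lon 96.25°, lat 1.5°.
Extended square 0, 2: +0·0.00833333° lon, +2·0.00416667° lat → SW at lon 96.25°, lat 1.50833°.
Cell spans 0.00833333° lon × 0.00416667° lat.
south 1.50833° N, north 1.51250° N.

1.50833° N, 1.51250° N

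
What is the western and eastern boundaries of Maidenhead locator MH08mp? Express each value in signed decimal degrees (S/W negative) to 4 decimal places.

61.0000, 61.0833

Field M=12, H=7: +12·20° lon, +7·10° lat → SW at lon 60°, lat -20°.
Square 0, 8: +0·2° lon, +8·1° lat → SW at lon 60°, lat -12°.
Subsquare m=12, p=15: +12·0.0833333° lon, +15·0.0416667° lat → SW at lon 61°, lat -11.375°.
Cell spans 0.0833333° lon × 0.0416667° lat.
west 61.0000, east 61.0833.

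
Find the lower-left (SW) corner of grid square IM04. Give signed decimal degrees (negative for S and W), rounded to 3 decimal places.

34.000, -20.000

Field I=8, M=12: +8·20° lon, +12·10° lat → SW at lon -20°, lat 30°.
Square 0, 4: +0·2° lon, +4·1° lat → SW at lon -20°, lat 34°.
latitude 34.000, longitude -20.000.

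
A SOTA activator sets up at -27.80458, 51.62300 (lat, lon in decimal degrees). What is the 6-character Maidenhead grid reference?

Offset from 180°W / 90°S: lon 231.6230°, lat 62.1954°.
Field: lon ⌊231.6230/20⌋ = 11 → L; lat ⌊62.1954/10⌋ = 6 → G.
Square: lon ⌊11.6230/2⌋ = 5; lat ⌊2.1954/1⌋ = 2.
Subsquare: lon ⌊1.6230/0.0833333⌋ = 19 → t; lat ⌊0.1954/0.0416667⌋ = 4 → e.

LG52te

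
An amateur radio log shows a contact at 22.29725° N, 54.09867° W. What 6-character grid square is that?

GL22wh

Shift to the Maidenhead origin (180°W, 90°S): lon 125.9013, lat 112.2972.
Field (20°×10°, letters A–R): lon ⌊125.9013/20⌋ = 6 → G; lat ⌊112.2972/10⌋ = 11 → L.
Square (2°×1°, digits 0–9): lon ⌊5.9013/2⌋ = 2; lat ⌊2.2972/1⌋ = 2.
Subsquare (5′×2.5′, letters a–x): lon ⌊1.9013/0.0833333⌋ = 22 → w; lat ⌊0.2972/0.0416667⌋ = 7 → h.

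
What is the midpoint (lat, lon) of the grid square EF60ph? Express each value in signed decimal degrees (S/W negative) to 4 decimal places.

-39.6875, -86.7083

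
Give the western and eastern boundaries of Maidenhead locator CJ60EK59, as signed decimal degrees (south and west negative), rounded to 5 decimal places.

-127.62500, -127.61667

Field C=2, J=9: +2·20° lon, +9·10° lat → SW at lon -140°, lat 0°.
Square 6, 0: +6·2° lon, +0·1° lat → SW at lon -128°, lat 0°.
Subsquare e=4, k=10: +4·0.0833333° lon, +10·0.0416667° lat → SW at lon -127.667°, lat 0.416667°.
Extended square 5, 9: +5·0.00833333° lon, +9·0.00416667° lat → SW at lon -127.625°, lat 0.454167°.
Cell spans 0.00833333° lon × 0.00416667° lat.
west -127.62500, east -127.61667.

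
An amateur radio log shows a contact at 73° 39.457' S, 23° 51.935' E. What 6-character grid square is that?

KB16wi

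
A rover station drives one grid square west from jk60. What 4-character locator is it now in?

Longitude square 6; −1 → 5.
The latitude characters are unchanged.

JK50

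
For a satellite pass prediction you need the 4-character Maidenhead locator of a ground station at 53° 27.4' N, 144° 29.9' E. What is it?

Add 180° to longitude and 90° to latitude: 324.50, 143.46.
Field: 324.50/20 → 16 → Q, 143.46/10 → 14 → O; chars QO.
Square: 4.50/2 → 2, 3.46/1 → 3; chars 23.

QO23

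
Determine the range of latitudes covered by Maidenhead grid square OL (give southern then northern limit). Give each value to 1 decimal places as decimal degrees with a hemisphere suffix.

Field O=14, L=11: +14·20° lon, +11·10° lat → SW at lon 100°, lat 20°.
Cell spans 20° lon × 10° lat.
south 20.0° N, north 30.0° N.

20.0° N, 30.0° N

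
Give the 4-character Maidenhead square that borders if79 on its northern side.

IG70

Latitude square 9; +1 → 10, wraps to 0, carry into field.
Latitude field F = 5; +1 → 6 = G.
The longitude characters are unchanged.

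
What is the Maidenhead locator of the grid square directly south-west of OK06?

NK95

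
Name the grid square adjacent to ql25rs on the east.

QL25ss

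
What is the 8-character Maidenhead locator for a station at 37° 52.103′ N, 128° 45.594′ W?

Shift to the Maidenhead origin (180°W, 90°S): lon 51.24010, lat 127.86838.
Field: 51.24010/20 → 2 → C, 127.86838/10 → 12 → M; chars CM.
Square: 11.24010/2 → 5, 7.86838/1 → 7; chars 57.
Subsquare: 1.24010/0.0833333 → 14 → o, 0.86838/0.0416667 → 20 → u; chars ou.
Extended square: 0.07343/0.00833333 → 8, 0.03505/0.00416667 → 8; chars 88.

CM57ou88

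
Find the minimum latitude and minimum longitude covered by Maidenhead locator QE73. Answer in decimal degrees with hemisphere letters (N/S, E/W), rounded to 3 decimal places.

47.000° S, 154.000° E

Field Q=16, E=4: +16·20° lon, +4·10° lat → SW at lon 140°, lat -50°.
Square 7, 3: +7·2° lon, +3·1° lat → SW at lon 154°, lat -47°.
latitude 47.000° S, longitude 154.000° E.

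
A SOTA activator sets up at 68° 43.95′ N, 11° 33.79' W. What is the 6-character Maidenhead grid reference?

IP48fr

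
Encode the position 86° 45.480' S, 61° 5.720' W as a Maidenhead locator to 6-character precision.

FA93kf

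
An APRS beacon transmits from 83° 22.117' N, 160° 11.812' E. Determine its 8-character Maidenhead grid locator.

Shift to the Maidenhead origin (180°W, 90°S): lon 340.19687, lat 173.36862.
Field (20°×10°, letters A–R): 340.19687/20 → 17 → R, 173.36862/10 → 17 → R; chars RR.
Square (2°×1°, digits 0–9): 0.19687/2 → 0, 3.36862/1 → 3; chars 03.
Subsquare (5′×2.5′, letters a–x): 0.19687/0.0833333 → 2 → c, 0.36862/0.0416667 → 8 → i; chars ci.
Extended square (30″×15″, digits 0–9): 0.03020/0.00833333 → 3, 0.03528/0.00416667 → 8; chars 38.

RR03ci38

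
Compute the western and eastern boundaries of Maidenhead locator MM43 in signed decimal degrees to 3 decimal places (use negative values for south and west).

68.000, 70.000

Field M=12, M=12: +12·20° lon, +12·10° lat → SW at lon 60°, lat 30°.
Square 4, 3: +4·2° lon, +3·1° lat → SW at lon 68°, lat 33°.
Cell spans 2° lon × 1° lat.
west 68.000, east 70.000.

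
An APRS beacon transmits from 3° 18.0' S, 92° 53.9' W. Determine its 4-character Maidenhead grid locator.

EI36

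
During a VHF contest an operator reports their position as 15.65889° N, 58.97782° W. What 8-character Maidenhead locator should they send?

GK05mp28

Offset from 180°W / 90°S: lon 121.02218°, lat 105.65889°.
Field: lon ⌊121.02218/20⌋ = 6 → G; lat ⌊105.65889/10⌋ = 10 → K.
Square: lon ⌊1.02218/2⌋ = 0; lat ⌊5.65889/1⌋ = 5.
Subsquare: lon ⌊1.02218/0.0833333⌋ = 12 → m; lat ⌊0.65889/0.0416667⌋ = 15 → p.
Extended square: lon ⌊0.02218/0.00833333⌋ = 2; lat ⌊0.03389/0.00416667⌋ = 8.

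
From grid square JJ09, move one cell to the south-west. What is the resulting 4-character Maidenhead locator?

Longitude square 0; −1 → -1, wraps to 9, carry into field.
Longitude field J = 9; −1 → 8 = I.
Latitude square 9; −1 → 8.

IJ98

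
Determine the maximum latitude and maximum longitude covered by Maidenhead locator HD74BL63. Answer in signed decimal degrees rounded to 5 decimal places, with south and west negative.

Field H=7, D=3: +7·20° lon, +3·10° lat → SW at lon -40°, lat -60°.
Square 7, 4: +7·2° lon, +4·1° lat → SW at lon -26°, lat -56°.
Subsquare b=1, l=11: +1·0.0833333° lon, +11·0.0416667° lat → SW at lon -25.9167°, lat -55.5417°.
Extended square 6, 3: +6·0.00833333° lon, +3·0.00416667° lat → SW at lon -25.8667°, lat -55.5292°.
Cell spans 0.00833333° lon × 0.00416667° lat. NE corner is SW corner plus one full cell.
latitude -55.52500, longitude -25.85833.

-55.52500, -25.85833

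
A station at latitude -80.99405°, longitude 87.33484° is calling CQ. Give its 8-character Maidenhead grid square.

NA39qa01

Add 180° to longitude and 90° to latitude: 267.33484, 9.00595.
Field (20°×10°, letters A–R): lon ⌊267.33484/20⌋ = 13 → N; lat ⌊9.00595/10⌋ = 0 → A.
Square (2°×1°, digits 0–9): lon ⌊7.33484/2⌋ = 3; lat ⌊9.00595/1⌋ = 9.
Subsquare (5′×2.5′, letters a–x): lon ⌊1.33484/0.0833333⌋ = 16 → q; lat ⌊0.00595/0.0416667⌋ = 0 → a.
Extended square (30″×15″, digits 0–9): lon ⌊0.00151/0.00833333⌋ = 0; lat ⌊0.00595/0.00416667⌋ = 1.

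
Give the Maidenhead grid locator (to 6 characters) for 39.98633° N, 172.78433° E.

Add 180° to longitude and 90° to latitude: 352.7843, 129.9863.
Field: lon ⌊352.7843/20⌋ = 17 → R; lat ⌊129.9863/10⌋ = 12 → M.
Square: lon ⌊12.7843/2⌋ = 6; lat ⌊9.9863/1⌋ = 9.
Subsquare: lon ⌊0.7843/0.0833333⌋ = 9 → j; lat ⌊0.9863/0.0416667⌋ = 23 → x.

RM69jx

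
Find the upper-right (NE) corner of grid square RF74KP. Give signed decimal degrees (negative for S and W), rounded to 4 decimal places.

Field R=17, F=5: +17·20° lon, +5·10° lat → SW at lon 160°, lat -40°.
Square 7, 4: +7·2° lon, +4·1° lat → SW at lon 174°, lat -36°.
Subsquare k=10, p=15: +10·0.0833333° lon, +15·0.0416667° lat → SW at lon 174.833°, lat -35.375°.
Cell spans 0.0833333° lon × 0.0416667° lat. NE corner is SW corner plus one full cell.
latitude -35.3333, longitude 174.9167.

-35.3333, 174.9167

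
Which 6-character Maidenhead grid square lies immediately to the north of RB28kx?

Latitude subsquare x = 23; +1 → 24, wraps to 0 = a, carry into square.
Latitude square 8; +1 → 9.
The longitude characters are unchanged.

RB29ka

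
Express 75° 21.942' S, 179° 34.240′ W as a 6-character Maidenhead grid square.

AB04fp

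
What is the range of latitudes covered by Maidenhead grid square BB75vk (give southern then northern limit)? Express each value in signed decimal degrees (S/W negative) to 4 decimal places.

-74.5833, -74.5417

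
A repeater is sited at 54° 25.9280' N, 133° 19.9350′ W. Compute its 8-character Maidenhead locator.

Offset from 180°W / 90°S: lon 46.66775°, lat 144.43213°.
Field (20°×10°, letters A–R): 46.66775/20 → 2 → C, 144.43213/10 → 14 → O; chars CO.
Square (2°×1°, digits 0–9): 6.66775/2 → 3, 4.43213/1 → 4; chars 34.
Subsquare (5′×2.5′, letters a–x): 0.66775/0.0833333 → 8 → i, 0.43213/0.0416667 → 10 → k; chars ik.
Extended square (30″×15″, digits 0–9): 0.00108/0.00833333 → 0, 0.01547/0.00416667 → 3; chars 03.

CO34ik03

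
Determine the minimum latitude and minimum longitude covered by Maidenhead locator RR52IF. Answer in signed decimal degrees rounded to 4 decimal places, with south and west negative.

Field R=17, R=17: +17·20° lon, +17·10° lat → SW at lon 160°, lat 80°.
Square 5, 2: +5·2° lon, +2·1° lat → SW at lon 170°, lat 82°.
Subsquare i=8, f=5: +8·0.0833333° lon, +5·0.0416667° lat → SW at lon 170.667°, lat 82.2083°.
latitude 82.2083, longitude 170.6667.

82.2083, 170.6667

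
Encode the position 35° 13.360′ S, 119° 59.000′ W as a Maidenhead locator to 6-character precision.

Offset from 180°W / 90°S: lon 60.0167°, lat 54.7773°.
Field: lon ⌊60.0167/20⌋ = 3 → D; lat ⌊54.7773/10⌋ = 5 → F.
Square: lon ⌊0.0167/2⌋ = 0; lat ⌊4.7773/1⌋ = 4.
Subsquare: lon ⌊0.0167/0.0833333⌋ = 0 → a; lat ⌊0.7773/0.0416667⌋ = 18 → s.

DF04as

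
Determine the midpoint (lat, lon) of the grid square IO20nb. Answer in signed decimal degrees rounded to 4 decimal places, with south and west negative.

50.0625, -14.8750

Field I=8, O=14: +8·20° lon, +14·10° lat → SW at lon -20°, lat 50°.
Square 2, 0: +2·2° lon, +0·1° lat → SW at lon -16°, lat 50°.
Subsquare n=13, b=1: +13·0.0833333° lon, +1·0.0416667° lat → SW at lon -14.9167°, lat 50.0417°.
Cell spans 0.0833333° lon × 0.0416667° lat. Centre is SW corner plus half of each.
latitude 50.0625, longitude -14.8750.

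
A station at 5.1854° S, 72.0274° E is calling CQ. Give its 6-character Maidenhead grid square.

Add 180° to longitude and 90° to latitude: 252.0274, 84.8146.
Field: lon ⌊252.0274/20⌋ = 12 → M; lat ⌊84.8146/10⌋ = 8 → I.
Square: lon ⌊12.0274/2⌋ = 6; lat ⌊4.8146/1⌋ = 4.
Subsquare: lon ⌊0.0274/0.0833333⌋ = 0 → a; lat ⌊0.8146/0.0416667⌋ = 19 → t.

MI64at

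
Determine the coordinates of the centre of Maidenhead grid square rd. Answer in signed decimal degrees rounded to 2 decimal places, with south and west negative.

Field R=17, D=3: +17·20° lon, +3·10° lat → SW at lon 160°, lat -60°.
Cell spans 20° lon × 10° lat. Centre is SW corner plus half of each.
latitude -55.00, longitude 170.00.

-55.00, 170.00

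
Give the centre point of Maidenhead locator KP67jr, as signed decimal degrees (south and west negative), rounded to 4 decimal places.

67.7292, 32.7917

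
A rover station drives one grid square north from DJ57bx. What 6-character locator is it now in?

Latitude subsquare x = 23; +1 → 24, wraps to 0 = a, carry into square.
Latitude square 7; +1 → 8.
The longitude characters are unchanged.

DJ58ba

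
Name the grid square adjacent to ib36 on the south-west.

IB25

Longitude square 3; −1 → 2.
Latitude square 6; −1 → 5.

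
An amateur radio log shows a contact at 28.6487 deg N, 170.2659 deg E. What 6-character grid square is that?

Shift to the Maidenhead origin (180°W, 90°S): lon 350.2659, lat 118.6487.
Field: 350.2659/20 → 17 → R, 118.6487/10 → 11 → L; chars RL.
Square: 10.2659/2 → 5, 8.6487/1 → 8; chars 58.
Subsquare: 0.2659/0.0833333 → 3 → d, 0.6487/0.0416667 → 15 → p; chars dp.

RL58dp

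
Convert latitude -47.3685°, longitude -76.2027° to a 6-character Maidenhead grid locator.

FE12vp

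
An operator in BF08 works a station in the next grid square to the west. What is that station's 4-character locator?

AF98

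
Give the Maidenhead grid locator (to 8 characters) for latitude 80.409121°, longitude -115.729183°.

DR20dj28

Offset from 180°W / 90°S: lon 64.27082°, lat 170.40912°.
Field: lon ⌊64.27082/20⌋ = 3 → D; lat ⌊170.40912/10⌋ = 17 → R.
Square: lon ⌊4.27082/2⌋ = 2; lat ⌊0.40912/1⌋ = 0.
Subsquare: lon ⌊0.27082/0.0833333⌋ = 3 → d; lat ⌊0.40912/0.0416667⌋ = 9 → j.
Extended square: lon ⌊0.02082/0.00833333⌋ = 2; lat ⌊0.03412/0.00416667⌋ = 8.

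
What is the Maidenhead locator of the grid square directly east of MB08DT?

MB08et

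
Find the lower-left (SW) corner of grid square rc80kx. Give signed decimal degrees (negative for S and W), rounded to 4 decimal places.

Field R=17, C=2: +17·20° lon, +2·10° lat → SW at lon 160°, lat -70°.
Square 8, 0: +8·2° lon, +0·1° lat → SW at lon 176°, lat -70°.
Subsquare k=10, x=23: +10·0.0833333° lon, +23·0.0416667° lat → SW at lon 176.833°, lat -69.0417°.
latitude -69.0417, longitude 176.8333.

-69.0417, 176.8333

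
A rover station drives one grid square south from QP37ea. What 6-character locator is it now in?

QP36ex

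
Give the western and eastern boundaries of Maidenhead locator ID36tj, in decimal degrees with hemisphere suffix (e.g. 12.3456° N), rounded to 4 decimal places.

12.4167° W, 12.3333° W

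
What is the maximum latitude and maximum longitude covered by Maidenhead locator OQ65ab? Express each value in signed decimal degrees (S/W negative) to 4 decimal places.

Field O=14, Q=16: +14·20° lon, +16·10° lat → SW at lon 100°, lat 70°.
Square 6, 5: +6·2° lon, +5·1° lat → SW at lon 112°, lat 75°.
Subsquare a=0, b=1: +0·0.0833333° lon, +1·0.0416667° lat → SW at lon 112°, lat 75.0417°.
Cell spans 0.0833333° lon × 0.0416667° lat. NE corner is SW corner plus one full cell.
latitude 75.0833, longitude 112.0833.

75.0833, 112.0833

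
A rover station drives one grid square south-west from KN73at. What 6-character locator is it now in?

KN63xs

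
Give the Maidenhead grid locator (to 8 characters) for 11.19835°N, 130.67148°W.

CK41pe97

Offset from 180°W / 90°S: lon 49.32852°, lat 101.19835°.
Field: 49.32852/20 → 2 → C, 101.19835/10 → 10 → K; chars CK.
Square: 9.32852/2 → 4, 1.19835/1 → 1; chars 41.
Subsquare: 1.32852/0.0833333 → 15 → p, 0.19835/0.0416667 → 4 → e; chars pe.
Extended square: 0.07852/0.00833333 → 9, 0.03168/0.00416667 → 7; chars 97.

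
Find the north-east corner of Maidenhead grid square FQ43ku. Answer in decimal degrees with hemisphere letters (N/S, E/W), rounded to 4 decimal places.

73.8750° N, 71.0833° W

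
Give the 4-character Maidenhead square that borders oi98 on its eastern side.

Longitude square 9; +1 → 10, wraps to 0, carry into field.
Longitude field O = 14; +1 → 15 = P.
The latitude characters are unchanged.

PI08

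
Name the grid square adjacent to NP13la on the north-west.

Longitude subsquare l = 11; −1 → 10 = k.
Latitude subsquare a = 0; +1 → 1 = b.

NP13kb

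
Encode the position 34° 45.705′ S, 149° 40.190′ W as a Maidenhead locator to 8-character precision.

Add 180° to longitude and 90° to latitude: 30.33017, 55.23825.
Field: 30.33017/20 → 1 → B, 55.23825/10 → 5 → F; chars BF.
Square: 10.33017/2 → 5, 5.23825/1 → 5; chars 55.
Subsquare: 0.33017/0.0833333 → 3 → d, 0.23825/0.0416667 → 5 → f; chars df.
Extended square: 0.08017/0.00833333 → 9, 0.02992/0.00416667 → 7; chars 97.

BF55df97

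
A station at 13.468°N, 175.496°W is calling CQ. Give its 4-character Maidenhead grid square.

AK23

Offset from 180°W / 90°S: lon 4.50°, lat 103.47°.
Field: 4.50/20 → 0 → A, 103.47/10 → 10 → K; chars AK.
Square: 4.50/2 → 2, 3.47/1 → 3; chars 23.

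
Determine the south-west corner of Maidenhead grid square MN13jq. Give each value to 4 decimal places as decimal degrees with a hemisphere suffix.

43.6667° N, 62.7500° E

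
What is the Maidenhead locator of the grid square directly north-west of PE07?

Longitude square 0; −1 → -1, wraps to 9, carry into field.
Longitude field P = 15; −1 → 14 = O.
Latitude square 7; +1 → 8.

OE98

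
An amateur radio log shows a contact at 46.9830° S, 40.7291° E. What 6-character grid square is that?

Shift to the Maidenhead origin (180°W, 90°S): lon 220.7291, lat 43.0170.
Field: 220.7291/20 → 11 → L, 43.0170/10 → 4 → E; chars LE.
Square: 0.7291/2 → 0, 3.0170/1 → 3; chars 03.
Subsquare: 0.7291/0.0833333 → 8 → i, 0.0170/0.0416667 → 0 → a; chars ia.

LE03ia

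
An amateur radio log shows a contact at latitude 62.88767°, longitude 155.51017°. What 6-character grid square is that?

QP72sv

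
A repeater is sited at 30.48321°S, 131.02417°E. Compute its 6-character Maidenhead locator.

PF59mm

Add 180° to longitude and 90° to latitude: 311.0242, 59.5168.
Field: lon ⌊311.0242/20⌋ = 15 → P; lat ⌊59.5168/10⌋ = 5 → F.
Square: lon ⌊11.0242/2⌋ = 5; lat ⌊9.5168/1⌋ = 9.
Subsquare: lon ⌊1.0242/0.0833333⌋ = 12 → m; lat ⌊0.5168/0.0416667⌋ = 12 → m.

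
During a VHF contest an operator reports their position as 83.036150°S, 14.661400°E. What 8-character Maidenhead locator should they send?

JA76hx91

Shift to the Maidenhead origin (180°W, 90°S): lon 194.66140, lat 6.96385.
Field: lon ⌊194.66140/20⌋ = 9 → J; lat ⌊6.96385/10⌋ = 0 → A.
Square: lon ⌊14.66140/2⌋ = 7; lat ⌊6.96385/1⌋ = 6.
Subsquare: lon ⌊0.66140/0.0833333⌋ = 7 → h; lat ⌊0.96385/0.0416667⌋ = 23 → x.
Extended square: lon ⌊0.07807/0.00833333⌋ = 9; lat ⌊0.00552/0.00416667⌋ = 1.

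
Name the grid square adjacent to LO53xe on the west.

LO53we

Longitude subsquare x = 23; −1 → 22 = w.
The latitude characters are unchanged.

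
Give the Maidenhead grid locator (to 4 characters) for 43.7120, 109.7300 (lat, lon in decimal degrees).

Offset from 180°W / 90°S: lon 289.73°, lat 133.71°.
Field: lon ⌊289.73/20⌋ = 14 → O; lat ⌊133.71/10⌋ = 13 → N.
Square: lon ⌊9.73/2⌋ = 4; lat ⌊3.71/1⌋ = 3.

ON43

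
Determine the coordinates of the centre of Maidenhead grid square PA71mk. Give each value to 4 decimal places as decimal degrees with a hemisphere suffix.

Field P=15, A=0: +15·20° lon, +0·10° lat → SW at lon 120°, lat -90°.
Square 7, 1: +7·2° lon, +1·1° lat → SW at lon 134°, lat -89°.
Subsquare m=12, k=10: +12·0.0833333° lon, +10·0.0416667° lat → SW at lon 135°, lat -88.5833°.
Cell spans 0.0833333° lon × 0.0416667° lat. Centre is SW corner plus half of each.
latitude 88.5625° S, longitude 135.0417° E.

88.5625° S, 135.0417° E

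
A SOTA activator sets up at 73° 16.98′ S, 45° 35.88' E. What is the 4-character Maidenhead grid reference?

Shift to the Maidenhead origin (180°W, 90°S): lon 225.60, lat 16.72.
Field: 225.60/20 → 11 → L, 16.72/10 → 1 → B; chars LB.
Square: 5.60/2 → 2, 6.72/1 → 6; chars 26.

LB26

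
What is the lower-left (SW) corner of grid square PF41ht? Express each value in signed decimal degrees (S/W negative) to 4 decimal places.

-38.2083, 128.5833

Field P=15, F=5: +15·20° lon, +5·10° lat → SW at lon 120°, lat -40°.
Square 4, 1: +4·2° lon, +1·1° lat → SW at lon 128°, lat -39°.
Subsquare h=7, t=19: +7·0.0833333° lon, +19·0.0416667° lat → SW at lon 128.583°, lat -38.2083°.
latitude -38.2083, longitude 128.5833.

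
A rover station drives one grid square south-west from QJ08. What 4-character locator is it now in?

PJ97

Longitude square 0; −1 → -1, wraps to 9, carry into field.
Longitude field Q = 16; −1 → 15 = P.
Latitude square 8; −1 → 7.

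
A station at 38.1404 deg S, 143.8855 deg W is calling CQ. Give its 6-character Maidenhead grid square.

Shift to the Maidenhead origin (180°W, 90°S): lon 36.1145, lat 51.8596.
Field: 36.1145/20 → 1 → B, 51.8596/10 → 5 → F; chars BF.
Square: 16.1145/2 → 8, 1.8596/1 → 1; chars 81.
Subsquare: 0.1145/0.0833333 → 1 → b, 0.8596/0.0416667 → 20 → u; chars bu.

BF81bu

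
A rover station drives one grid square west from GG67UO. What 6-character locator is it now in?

GG67to

Longitude subsquare u = 20; −1 → 19 = t.
The latitude characters are unchanged.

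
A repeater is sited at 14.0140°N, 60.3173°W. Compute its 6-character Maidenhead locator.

Add 180° to longitude and 90° to latitude: 119.6827, 104.0140.
Field: 119.6827/20 → 5 → F, 104.0140/10 → 10 → K; chars FK.
Square: 19.6827/2 → 9, 4.0140/1 → 4; chars 94.
Subsquare: 1.6827/0.0833333 → 20 → u, 0.0140/0.0416667 → 0 → a; chars ua.

FK94ua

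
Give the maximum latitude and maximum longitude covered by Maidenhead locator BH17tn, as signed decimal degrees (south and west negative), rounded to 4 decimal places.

-12.4167, -156.3333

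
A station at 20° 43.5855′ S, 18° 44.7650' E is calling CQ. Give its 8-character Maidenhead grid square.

JG99ig95

Shift to the Maidenhead origin (180°W, 90°S): lon 198.74608, lat 69.27357.
Field: 198.74608/20 → 9 → J, 69.27357/10 → 6 → G; chars JG.
Square: 18.74608/2 → 9, 9.27357/1 → 9; chars 99.
Subsquare: 0.74608/0.0833333 → 8 → i, 0.27357/0.0416667 → 6 → g; chars ig.
Extended square: 0.07942/0.00833333 → 9, 0.02357/0.00416667 → 5; chars 95.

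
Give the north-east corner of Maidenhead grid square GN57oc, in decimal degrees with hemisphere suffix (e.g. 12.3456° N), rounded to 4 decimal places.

Field G=6, N=13: +6·20° lon, +13·10° lat → SW at lon -60°, lat 40°.
Square 5, 7: +5·2° lon, +7·1° lat → SW at lon -50°, lat 47°.
Subsquare o=14, c=2: +14·0.0833333° lon, +2·0.0416667° lat → SW at lon -48.8333°, lat 47.0833°.
Cell spans 0.0833333° lon × 0.0416667° lat. NE corner is SW corner plus one full cell.
latitude 47.1250° N, longitude 48.7500° W.

47.1250° N, 48.7500° W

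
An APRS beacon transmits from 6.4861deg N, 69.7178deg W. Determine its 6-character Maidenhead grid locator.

Shift to the Maidenhead origin (180°W, 90°S): lon 110.2822, lat 96.4861.
Field: lon ⌊110.2822/20⌋ = 5 → F; lat ⌊96.4861/10⌋ = 9 → J.
Square: lon ⌊10.2822/2⌋ = 5; lat ⌊6.4861/1⌋ = 6.
Subsquare: lon ⌊0.2822/0.0833333⌋ = 3 → d; lat ⌊0.4861/0.0416667⌋ = 11 → l.

FJ56dl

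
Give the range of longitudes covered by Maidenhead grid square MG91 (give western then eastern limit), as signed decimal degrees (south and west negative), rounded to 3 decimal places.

Field M=12, G=6: +12·20° lon, +6·10° lat → SW at lon 60°, lat -30°.
Square 9, 1: +9·2° lon, +1·1° lat → SW at lon 78°, lat -29°.
Cell spans 2° lon × 1° lat.
west 78.000, east 80.000.

78.000, 80.000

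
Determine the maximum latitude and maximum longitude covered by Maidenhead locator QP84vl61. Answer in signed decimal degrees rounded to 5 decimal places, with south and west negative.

Field Q=16, P=15: +16·20° lon, +15·10° lat → SW at lon 140°, lat 60°.
Square 8, 4: +8·2° lon, +4·1° lat → SW at lon 156°, lat 64°.
Subsquare v=21, l=11: +21·0.0833333° lon, +11·0.0416667° lat → SW at lon 157.75°, lat 64.4583°.
Extended square 6, 1: +6·0.00833333° lon, +1·0.00416667° lat → SW at lon 157.8°, lat 64.4625°.
Cell spans 0.00833333° lon × 0.00416667° lat. NE corner is SW corner plus one full cell.
latitude 64.46667, longitude 157.80833.

64.46667, 157.80833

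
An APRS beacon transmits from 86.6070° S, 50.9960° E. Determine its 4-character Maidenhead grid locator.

Offset from 180°W / 90°S: lon 231.00°, lat 3.39°.
Field: 231.00/20 → 11 → L, 3.39/10 → 0 → A; chars LA.
Square: 11.00/2 → 5, 3.39/1 → 3; chars 53.

LA53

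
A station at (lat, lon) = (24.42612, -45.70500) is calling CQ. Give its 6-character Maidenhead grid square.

Shift to the Maidenhead origin (180°W, 90°S): lon 134.2950, lat 114.4261.
Field: 134.2950/20 → 6 → G, 114.4261/10 → 11 → L; chars GL.
Square: 14.2950/2 → 7, 4.4261/1 → 4; chars 74.
Subsquare: 0.2950/0.0833333 → 3 → d, 0.4261/0.0416667 → 10 → k; chars dk.

GL74dk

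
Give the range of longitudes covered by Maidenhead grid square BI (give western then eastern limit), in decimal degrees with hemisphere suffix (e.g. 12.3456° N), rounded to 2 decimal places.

160.00° W, 140.00° W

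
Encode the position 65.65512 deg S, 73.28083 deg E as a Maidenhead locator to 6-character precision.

Shift to the Maidenhead origin (180°W, 90°S): lon 253.2808, lat 24.3449.
Field: 253.2808/20 → 12 → M, 24.3449/10 → 2 → C; chars MC.
Square: 13.2808/2 → 6, 4.3449/1 → 4; chars 64.
Subsquare: 1.2808/0.0833333 → 15 → p, 0.3449/0.0416667 → 8 → i; chars pi.

MC64pi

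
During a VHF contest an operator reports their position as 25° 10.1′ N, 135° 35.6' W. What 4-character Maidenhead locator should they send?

CL25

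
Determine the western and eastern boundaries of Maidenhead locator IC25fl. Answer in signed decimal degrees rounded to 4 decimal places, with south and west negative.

Field I=8, C=2: +8·20° lon, +2·10° lat → SW at lon -20°, lat -70°.
Square 2, 5: +2·2° lon, +5·1° lat → SW at lon -16°, lat -65°.
Subsquare f=5, l=11: +5·0.0833333° lon, +11·0.0416667° lat → SW at lon -15.5833°, lat -64.5417°.
Cell spans 0.0833333° lon × 0.0416667° lat.
west -15.5833, east -15.5000.

-15.5833, -15.5000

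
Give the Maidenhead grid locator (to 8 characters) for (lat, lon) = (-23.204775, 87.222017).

NG36ot60

Offset from 180°W / 90°S: lon 267.22202°, lat 66.79523°.
Field: lon ⌊267.22202/20⌋ = 13 → N; lat ⌊66.79523/10⌋ = 6 → G.
Square: lon ⌊7.22202/2⌋ = 3; lat ⌊6.79523/1⌋ = 6.
Subsquare: lon ⌊1.22202/0.0833333⌋ = 14 → o; lat ⌊0.79523/0.0416667⌋ = 19 → t.
Extended square: lon ⌊0.05535/0.00833333⌋ = 6; lat ⌊0.00356/0.00416667⌋ = 0.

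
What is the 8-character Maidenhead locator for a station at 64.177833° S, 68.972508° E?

Offset from 180°W / 90°S: lon 248.97251°, lat 25.82217°.
Field: 248.97251/20 → 12 → M, 25.82217/10 → 2 → C; chars MC.
Square: 8.97251/2 → 4, 5.82217/1 → 5; chars 45.
Subsquare: 0.97251/0.0833333 → 11 → l, 0.82217/0.0416667 → 19 → t; chars lt.
Extended square: 0.05584/0.00833333 → 6, 0.03050/0.00416667 → 7; chars 67.

MC45lt67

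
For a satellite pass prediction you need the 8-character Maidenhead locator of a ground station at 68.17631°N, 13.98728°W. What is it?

IP38ae12

Add 180° to longitude and 90° to latitude: 166.01272, 158.17631.
Field: lon ⌊166.01272/20⌋ = 8 → I; lat ⌊158.17631/10⌋ = 15 → P.
Square: lon ⌊6.01272/2⌋ = 3; lat ⌊8.17631/1⌋ = 8.
Subsquare: lon ⌊0.01272/0.0833333⌋ = 0 → a; lat ⌊0.17631/0.0416667⌋ = 4 → e.
Extended square: lon ⌊0.01272/0.00833333⌋ = 1; lat ⌊0.00964/0.00416667⌋ = 2.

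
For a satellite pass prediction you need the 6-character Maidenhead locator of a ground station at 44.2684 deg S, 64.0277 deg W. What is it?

Shift to the Maidenhead origin (180°W, 90°S): lon 115.9723, lat 45.7316.
Field (20°×10°, letters A–R): lon ⌊115.9723/20⌋ = 5 → F; lat ⌊45.7316/10⌋ = 4 → E.
Square (2°×1°, digits 0–9): lon ⌊15.9723/2⌋ = 7; lat ⌊5.7316/1⌋ = 5.
Subsquare (5′×2.5′, letters a–x): lon ⌊1.9723/0.0833333⌋ = 23 → x; lat ⌊0.7316/0.0416667⌋ = 17 → r.

FE75xr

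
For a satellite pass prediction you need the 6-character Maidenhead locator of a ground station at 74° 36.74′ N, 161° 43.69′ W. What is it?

Offset from 180°W / 90°S: lon 18.2718°, lat 164.6123°.
Field: lon ⌊18.2718/20⌋ = 0 → A; lat ⌊164.6123/10⌋ = 16 → Q.
Square: lon ⌊18.2718/2⌋ = 9; lat ⌊4.6123/1⌋ = 4.
Subsquare: lon ⌊0.2718/0.0833333⌋ = 3 → d; lat ⌊0.6123/0.0416667⌋ = 14 → o.

AQ94do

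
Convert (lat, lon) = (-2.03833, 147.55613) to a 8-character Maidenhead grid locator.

QI37sx60

Add 180° to longitude and 90° to latitude: 327.55613, 87.96167.
Field: lon ⌊327.55613/20⌋ = 16 → Q; lat ⌊87.96167/10⌋ = 8 → I.
Square: lon ⌊7.55613/2⌋ = 3; lat ⌊7.96167/1⌋ = 7.
Subsquare: lon ⌊1.55613/0.0833333⌋ = 18 → s; lat ⌊0.96167/0.0416667⌋ = 23 → x.
Extended square: lon ⌊0.05613/0.00833333⌋ = 6; lat ⌊0.00334/0.00416667⌋ = 0.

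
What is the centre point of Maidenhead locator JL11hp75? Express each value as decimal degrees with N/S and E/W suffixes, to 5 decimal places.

Field J=9, L=11: +9·20° lon, +11·10° lat → SW at lon 0°, lat 20°.
Square 1, 1: +1·2° lon, +1·1° lat → SW at lon 2°, lat 21°.
Subsquare h=7, p=15: +7·0.0833333° lon, +15·0.0416667° lat → SW at lon 2.58333°, lat 21.625°.
Extended square 7, 5: +7·0.00833333° lon, +5·0.00416667° lat → SW at lon 2.64167°, lat 21.6458°.
Cell spans 0.00833333° lon × 0.00416667° lat. Centre is SW corner plus half of each.
latitude 21.64792° N, longitude 2.64583° E.

21.64792° N, 2.64583° E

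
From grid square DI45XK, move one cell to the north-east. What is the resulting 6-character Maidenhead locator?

DI55al

Longitude subsquare x = 23; +1 → 24, wraps to 0 = a, carry into square.
Longitude square 4; +1 → 5.
Latitude subsquare k = 10; +1 → 11 = l.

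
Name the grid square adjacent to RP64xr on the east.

RP74ar

Longitude subsquare x = 23; +1 → 24, wraps to 0 = a, carry into square.
Longitude square 6; +1 → 7.
The latitude characters are unchanged.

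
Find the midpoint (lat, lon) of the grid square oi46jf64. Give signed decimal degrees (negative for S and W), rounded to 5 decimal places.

Field O=14, I=8: +14·20° lon, +8·10° lat → SW at lon 100°, lat -10°.
Square 4, 6: +4·2° lon, +6·1° lat → SW at lon 108°, lat -4°.
Subsquare j=9, f=5: +9·0.0833333° lon, +5·0.0416667° lat → SW at lon 108.75°, lat -3.79167°.
Extended square 6, 4: +6·0.00833333° lon, +4·0.00416667° lat → SW at lon 108.8°, lat -3.775°.
Cell spans 0.00833333° lon × 0.00416667° lat. Centre is SW corner plus half of each.
latitude -3.77292, longitude 108.80417.

-3.77292, 108.80417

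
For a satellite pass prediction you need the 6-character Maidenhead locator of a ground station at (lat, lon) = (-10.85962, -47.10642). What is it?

GH69kd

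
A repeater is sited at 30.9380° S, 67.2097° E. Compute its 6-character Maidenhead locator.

MF39ob

Add 180° to longitude and 90° to latitude: 247.2097, 59.0620.
Field (20°×10°, letters A–R): lon ⌊247.2097/20⌋ = 12 → M; lat ⌊59.0620/10⌋ = 5 → F.
Square (2°×1°, digits 0–9): lon ⌊7.2097/2⌋ = 3; lat ⌊9.0620/1⌋ = 9.
Subsquare (5′×2.5′, letters a–x): lon ⌊1.2097/0.0833333⌋ = 14 → o; lat ⌊0.0620/0.0416667⌋ = 1 → b.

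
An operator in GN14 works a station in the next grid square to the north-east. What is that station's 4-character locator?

Longitude square 1; +1 → 2.
Latitude square 4; +1 → 5.

GN25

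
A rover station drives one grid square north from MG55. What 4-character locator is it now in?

MG56

Latitude square 5; +1 → 6.
The longitude characters are unchanged.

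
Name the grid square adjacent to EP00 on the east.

EP10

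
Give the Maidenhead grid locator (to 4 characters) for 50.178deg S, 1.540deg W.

Offset from 180°W / 90°S: lon 178.46°, lat 39.82°.
Field: lon ⌊178.46/20⌋ = 8 → I; lat ⌊39.82/10⌋ = 3 → D.
Square: lon ⌊18.46/2⌋ = 9; lat ⌊9.82/1⌋ = 9.

ID99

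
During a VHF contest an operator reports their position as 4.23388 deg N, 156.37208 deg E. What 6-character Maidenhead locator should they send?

QJ84ef

Shift to the Maidenhead origin (180°W, 90°S): lon 336.3721, lat 94.2339.
Field: lon ⌊336.3721/20⌋ = 16 → Q; lat ⌊94.2339/10⌋ = 9 → J.
Square: lon ⌊16.3721/2⌋ = 8; lat ⌊4.2339/1⌋ = 4.
Subsquare: lon ⌊0.3721/0.0833333⌋ = 4 → e; lat ⌊0.2339/0.0416667⌋ = 5 → f.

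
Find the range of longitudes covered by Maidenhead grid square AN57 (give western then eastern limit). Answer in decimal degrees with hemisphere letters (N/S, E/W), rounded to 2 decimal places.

Field A=0, N=13: +0·20° lon, +13·10° lat → SW at lon -180°, lat 40°.
Square 5, 7: +5·2° lon, +7·1° lat → SW at lon -170°, lat 47°.
Cell spans 2° lon × 1° lat.
west 170.00° W, east 168.00° W.

170.00° W, 168.00° W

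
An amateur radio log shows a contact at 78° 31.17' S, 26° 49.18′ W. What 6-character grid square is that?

HB61ol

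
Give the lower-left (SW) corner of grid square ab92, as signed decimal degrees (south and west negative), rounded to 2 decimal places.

-78.00, -162.00

Field A=0, B=1: +0·20° lon, +1·10° lat → SW at lon -180°, lat -80°.
Square 9, 2: +9·2° lon, +2·1° lat → SW at lon -162°, lat -78°.
latitude -78.00, longitude -162.00.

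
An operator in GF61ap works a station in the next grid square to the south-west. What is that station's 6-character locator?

Longitude subsquare a = 0; −1 → -1, wraps to 23 = x, carry into square.
Longitude square 6; −1 → 5.
Latitude subsquare p = 15; −1 → 14 = o.

GF51xo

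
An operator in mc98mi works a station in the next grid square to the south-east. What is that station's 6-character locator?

MC98nh

Longitude subsquare m = 12; +1 → 13 = n.
Latitude subsquare i = 8; −1 → 7 = h.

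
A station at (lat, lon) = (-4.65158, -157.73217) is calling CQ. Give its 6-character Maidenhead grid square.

Shift to the Maidenhead origin (180°W, 90°S): lon 22.2678, lat 85.3484.
Field: 22.2678/20 → 1 → B, 85.3484/10 → 8 → I; chars BI.
Square: 2.2678/2 → 1, 5.3484/1 → 5; chars 15.
Subsquare: 0.2678/0.0833333 → 3 → d, 0.3484/0.0416667 → 8 → i; chars di.

BI15di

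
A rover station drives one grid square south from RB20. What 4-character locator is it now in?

RA29

Latitude square 0; −1 → -1, wraps to 9, carry into field.
Latitude field B = 1; −1 → 0 = A.
The longitude characters are unchanged.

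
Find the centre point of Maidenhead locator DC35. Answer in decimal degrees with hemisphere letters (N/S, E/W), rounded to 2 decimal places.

64.50° S, 113.00° W

Field D=3, C=2: +3·20° lon, +2·10° lat → SW at lon -120°, lat -70°.
Square 3, 5: +3·2° lon, +5·1° lat → SW at lon -114°, lat -65°.
Cell spans 2° lon × 1° lat. Centre is SW corner plus half of each.
latitude 64.50° S, longitude 113.00° W.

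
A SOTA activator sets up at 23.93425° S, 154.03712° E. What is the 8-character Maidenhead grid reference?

Offset from 180°W / 90°S: lon 334.03712°, lat 66.06575°.
Field: 334.03712/20 → 16 → Q, 66.06575/10 → 6 → G; chars QG.
Square: 14.03712/2 → 7, 6.06575/1 → 6; chars 76.
Subsquare: 0.03712/0.0833333 → 0 → a, 0.06575/0.0416667 → 1 → b; chars ab.
Extended square: 0.03712/0.00833333 → 4, 0.02408/0.00416667 → 5; chars 45.

QG76ab45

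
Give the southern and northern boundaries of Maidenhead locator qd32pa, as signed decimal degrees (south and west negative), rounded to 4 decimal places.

-58.0000, -57.9583

Field Q=16, D=3: +16·20° lon, +3·10° lat → SW at lon 140°, lat -60°.
Square 3, 2: +3·2° lon, +2·1° lat → SW at lon 146°, lat -58°.
Subsquare p=15, a=0: +15·0.0833333° lon, +0·0.0416667° lat → SW at lon 147.25°, lat -58°.
Cell spans 0.0833333° lon × 0.0416667° lat.
south -58.0000, north -57.9583.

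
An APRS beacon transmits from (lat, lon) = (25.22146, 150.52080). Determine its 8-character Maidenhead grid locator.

QL55gf23

Add 180° to longitude and 90° to latitude: 330.52080, 115.22146.
Field: lon ⌊330.52080/20⌋ = 16 → Q; lat ⌊115.22146/10⌋ = 11 → L.
Square: lon ⌊10.52080/2⌋ = 5; lat ⌊5.22146/1⌋ = 5.
Subsquare: lon ⌊0.52080/0.0833333⌋ = 6 → g; lat ⌊0.22146/0.0416667⌋ = 5 → f.
Extended square: lon ⌊0.02080/0.00833333⌋ = 2; lat ⌊0.01313/0.00416667⌋ = 3.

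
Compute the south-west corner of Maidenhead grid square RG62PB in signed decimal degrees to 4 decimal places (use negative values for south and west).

Field R=17, G=6: +17·20° lon, +6·10° lat → SW at lon 160°, lat -30°.
Square 6, 2: +6·2° lon, +2·1° lat → SW at lon 172°, lat -28°.
Subsquare p=15, b=1: +15·0.0833333° lon, +1·0.0416667° lat → SW at lon 173.25°, lat -27.9583°.
latitude -27.9583, longitude 173.2500.

-27.9583, 173.2500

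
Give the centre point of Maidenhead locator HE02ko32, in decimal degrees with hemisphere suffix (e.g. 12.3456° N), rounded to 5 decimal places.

47.40625° S, 39.13750° W

Field H=7, E=4: +7·20° lon, +4·10° lat → SW at lon -40°, lat -50°.
Square 0, 2: +0·2° lon, +2·1° lat → SW at lon -40°, lat -48°.
Subsquare k=10, o=14: +10·0.0833333° lon, +14·0.0416667° lat → SW at lon -39.1667°, lat -47.4167°.
Extended square 3, 2: +3·0.00833333° lon, +2·0.00416667° lat → SW at lon -39.1417°, lat -47.4083°.
Cell spans 0.00833333° lon × 0.00416667° lat. Centre is SW corner plus half of each.
latitude 47.40625° S, longitude 39.13750° W.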